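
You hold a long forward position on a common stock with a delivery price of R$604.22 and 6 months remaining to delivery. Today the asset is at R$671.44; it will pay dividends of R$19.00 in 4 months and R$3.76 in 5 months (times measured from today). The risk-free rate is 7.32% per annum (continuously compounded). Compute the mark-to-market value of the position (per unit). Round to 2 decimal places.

PV(remaining dividends) I = 19.00·e^(−0.0732·4/12) + 3.76·e^(−0.0732·5/12) = 22.1891
Current forward F = (S − I)·e^(rT) = (671.44 − 22.1891)·e^(0.0732·6/12) = 649.2509 × 1.037278 = 673.4537
Value (long) = (F − K)·e^(−rT) = (673.4537 − 604.22) × 0.964062 = 66.7456
Value = R$66.75

R$66.75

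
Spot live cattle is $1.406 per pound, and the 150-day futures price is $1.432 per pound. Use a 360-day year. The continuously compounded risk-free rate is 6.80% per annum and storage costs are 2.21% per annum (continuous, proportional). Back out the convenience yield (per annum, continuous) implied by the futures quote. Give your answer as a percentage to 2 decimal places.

4.61%

F = S·e^((r+u−y)T) ⇒ (r+u−y) = ln(F/S)/T
ln(1.432/1.406) = 0.018323; /T ⇒ 0.043975
y = r + u − ln(F/S)/T = 0.0680 + 0.0221 − 0.043975 = 0.046125
y = 4.61%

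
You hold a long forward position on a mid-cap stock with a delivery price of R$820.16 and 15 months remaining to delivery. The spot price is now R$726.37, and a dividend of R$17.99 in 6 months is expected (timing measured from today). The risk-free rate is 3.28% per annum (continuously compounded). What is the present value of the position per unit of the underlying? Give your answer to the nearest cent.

-R$78.54

PV(remaining dividends) I = 17.99·e^(−0.0328·6/12) = 17.6974
Current forward F = (S − I)·e^(rT) = (726.37 − 17.6974)·e^(0.0328·15/12) = 708.6726 × 1.041852 = 738.3320
Value (long) = (F − K)·e^(−rT) = (738.3320 − 820.16) × 0.959829 = -78.5409
Value = -R$78.54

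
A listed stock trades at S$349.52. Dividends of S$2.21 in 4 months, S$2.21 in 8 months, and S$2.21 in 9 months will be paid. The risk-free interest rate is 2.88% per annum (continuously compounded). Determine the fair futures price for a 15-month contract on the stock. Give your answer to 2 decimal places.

PV(dividends) I = 2.21·e^(−0.0288·4/12) + 2.21·e^(−0.0288·8/12) + 2.21·e^(−0.0288·9/12)
I = 2.1889 + 2.1680 + 2.1628 = 6.5197
F = (S − I)·e^(rT) = (349.52 − 6.5197) · e^(0.0288·15/12)
= 343.0003 · e^0.036000 = 343.0003 × 1.036656 = S$355.57

S$355.57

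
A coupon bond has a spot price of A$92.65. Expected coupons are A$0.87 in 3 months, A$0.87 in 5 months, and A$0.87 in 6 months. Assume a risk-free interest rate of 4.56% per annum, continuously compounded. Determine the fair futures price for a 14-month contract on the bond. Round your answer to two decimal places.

PV(coupons) I = 0.87·e^(−0.0456·3/12) + 0.87·e^(−0.0456·5/12) + 0.87·e^(−0.0456·6/12)
I = 0.8601 + 0.8536 + 0.8504 = 2.5641
F = (S − I)·e^(rT) = (92.65 − 2.5641) · e^(0.0456·14/12)
= 90.0859 · e^0.053200 = 90.0859 × 1.054641 = A$95.01

A$95.01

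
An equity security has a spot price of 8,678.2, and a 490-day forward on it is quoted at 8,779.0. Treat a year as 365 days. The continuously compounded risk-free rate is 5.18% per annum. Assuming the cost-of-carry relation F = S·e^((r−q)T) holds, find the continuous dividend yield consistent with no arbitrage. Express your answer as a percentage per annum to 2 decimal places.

4.32%

From F = S·e^((r−q)T): (r − q) = ln(F/S)/T
ln(8779.0/8678.2) = ln(1.011615) = 0.011548
(r − q) = 0.011548 / (490/365) = 0.008602
q = r − ln(F/S)/T = 0.0518 − 0.008602 = 0.043198
q = 4.32%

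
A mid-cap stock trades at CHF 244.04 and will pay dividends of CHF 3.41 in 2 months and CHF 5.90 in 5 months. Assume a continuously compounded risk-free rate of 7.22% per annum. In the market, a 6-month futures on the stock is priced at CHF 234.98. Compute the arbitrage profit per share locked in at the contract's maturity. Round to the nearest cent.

PV(dividends) I = 3.41·e^(−0.0722·2/12) + 5.90·e^(−0.0722·5/12) = 9.0944
Fair futures F* = (S − I)·e^(rT) = (244.04 − 9.0944)·e^0.036100 = 234.9456 × 1.036760 = 243.5822
Market CHF 234.98 < fair 243.5822: forward underpriced → reverse cash-and-carry (short the stock, invest proceeds at r, pay the dividends, go long the forward).
Profit at T = |F_mkt − F*| = |234.98 − 243.5822| = CHF 8.60 per share

CHF 8.60 per share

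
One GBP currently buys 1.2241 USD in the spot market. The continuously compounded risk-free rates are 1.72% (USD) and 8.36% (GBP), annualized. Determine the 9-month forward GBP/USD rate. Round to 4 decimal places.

1.1646

F = S·e^((r_USD − r_GBP)T) = 1.2241 · e^((0.0172 − 0.0836) × 9/12)
= 1.2241 · e^-0.049800 = 1.2241 × 0.951420
F = 1.1646 USD per GBP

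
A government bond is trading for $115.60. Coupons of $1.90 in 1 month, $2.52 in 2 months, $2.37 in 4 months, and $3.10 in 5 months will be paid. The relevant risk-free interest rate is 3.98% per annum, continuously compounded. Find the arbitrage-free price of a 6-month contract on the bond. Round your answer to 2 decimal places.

PV(coupons) I = 1.90·e^(−0.0398·1/12) + 2.52·e^(−0.0398·2/12) + 2.37·e^(−0.0398·4/12) + 3.10·e^(−0.0398·5/12)
I = 1.8937 + 2.5033 + 2.3388 + 3.0490 = 9.7848
F = (S − I)·e^(rT) = (115.60 − 9.7848) · e^(0.0398·6/12)
= 105.8152 · e^0.019900 = 105.8152 × 1.020099 = $107.94

$107.94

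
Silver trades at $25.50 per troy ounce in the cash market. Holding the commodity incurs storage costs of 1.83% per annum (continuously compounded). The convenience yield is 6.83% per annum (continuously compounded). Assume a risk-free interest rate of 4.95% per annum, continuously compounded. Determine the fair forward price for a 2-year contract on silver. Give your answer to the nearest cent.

Net carry = r + u − y = 0.0495 + 0.0183 − 0.0683 = -0.0005
F = S·e^((r+u−y)T) = 25.50 · e^(-0.0005 × 2) = 25.50 · e^-0.001000
= 25.50 × 0.999000 = $25.47 per troy ounce

$25.47 per troy ounce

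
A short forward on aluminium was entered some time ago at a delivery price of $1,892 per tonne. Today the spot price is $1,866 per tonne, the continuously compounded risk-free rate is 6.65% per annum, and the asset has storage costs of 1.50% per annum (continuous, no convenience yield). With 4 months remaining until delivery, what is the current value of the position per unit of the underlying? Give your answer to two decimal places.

Current fair forward for the remaining 4 months: F = S·e^((r + u)·T), (r + u) = 0.0665 + 0.0150 = 0.0815
F = 1866 · e^(0.0815 × 4/12) = 1866 × 1.02753905 = 1917.3879
Value of long forward = (F − K)·e^(−rT) = (1917.3879 − 1892) · e^(−0.0665·4/12)
= 25.3879 × 0.97807721 = 24.83
Short position value = −(long value) = -$24.83

-$24.83 per tonne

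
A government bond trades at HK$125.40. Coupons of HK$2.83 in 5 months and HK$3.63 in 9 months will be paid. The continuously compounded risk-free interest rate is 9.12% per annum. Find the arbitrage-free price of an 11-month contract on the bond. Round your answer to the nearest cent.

PV(coupons) I = 2.83·e^(−0.0912·5/12) + 3.63·e^(−0.0912·9/12)
I = 2.7245 + 3.3900 = 6.1145
F = (S − I)·e^(rT) = (125.40 − 6.1145) · e^(0.0912·11/12)
= 119.2855 · e^0.083600 = 119.2855 × 1.087194 = HK$129.69

HK$129.69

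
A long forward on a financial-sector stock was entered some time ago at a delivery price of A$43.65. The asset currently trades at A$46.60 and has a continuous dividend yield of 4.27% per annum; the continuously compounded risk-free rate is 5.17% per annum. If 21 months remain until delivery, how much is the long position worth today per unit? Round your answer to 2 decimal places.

A$3.37

Current fair forward for the remaining 21 months: F = S·e^((r − q)·T), (r − q) = 0.0517 − 0.0427 = 0.0090
F = 46.60 · e^(0.0090 × 21/12) = 46.60 × 1.015875 = 47.3398
Value of long forward = (F − K)·e^(−rT) = (47.3398 − 43.65) · e^(−0.0517·21/12)
= 3.6898 × 0.913497 = 3.37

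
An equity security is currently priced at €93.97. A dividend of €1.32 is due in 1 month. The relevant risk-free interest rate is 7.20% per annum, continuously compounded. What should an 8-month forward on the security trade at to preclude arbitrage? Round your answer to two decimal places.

€97.21

PV(dividends) I = 1.32·e^(−0.0720·1/12)
I = 1.3121
F = (S − I)·e^(rT) = (93.97 − 1.3121) · e^(0.0720·8/12)
= 92.6579 · e^0.048000 = 92.6579 × 1.049171 = €97.21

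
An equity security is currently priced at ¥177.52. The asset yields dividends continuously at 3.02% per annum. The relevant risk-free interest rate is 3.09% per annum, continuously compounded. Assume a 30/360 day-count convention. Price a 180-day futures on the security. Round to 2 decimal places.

F = S·e^((r − q)T) = 177.52 · e^((0.0309 − 0.0302) × 180/360)
= 177.52 · e^0.000350 = 177.52 × 1.000350
F = ¥177.58

¥177.58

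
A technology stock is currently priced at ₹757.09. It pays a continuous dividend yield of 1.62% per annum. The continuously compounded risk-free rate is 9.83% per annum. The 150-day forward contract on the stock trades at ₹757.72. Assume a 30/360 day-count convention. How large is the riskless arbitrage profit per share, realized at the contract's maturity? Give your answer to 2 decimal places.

₹25.72 per share

Fair forward: F* = S·e^(carry·T), with carry = (r − q) = 0.0983 − 0.0162 = 0.0821
F* = 757.09 · e^(0.0821 × 150/360) = 757.09 · e^0.034208 = 757.09 × 1.034800 = ₹783.4367
Market ₹757.72 < fair ₹783.4367: forward underpriced → reverse cash-and-carry (short spot, go long the forward).
At maturity, profit = |F_mkt − F*| = |757.72 − 783.4367| = ₹25.72 per share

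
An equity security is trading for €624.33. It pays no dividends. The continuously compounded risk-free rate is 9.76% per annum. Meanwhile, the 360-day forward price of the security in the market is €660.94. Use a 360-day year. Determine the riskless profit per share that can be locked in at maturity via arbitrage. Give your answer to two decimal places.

Fair forward: F* = S·e^(carry·T), with carry = r = 0.0976
F* = 624.33 · e^(0.0976 × 360/360) = 624.33 · e^0.097600 = 624.33 × 1.102522 = €688.3376
Market €660.94 < fair €688.3376: forward underpriced → reverse cash-and-carry (short spot, go long the forward).
At maturity, profit = |F_mkt − F*| = |660.94 − 688.3376| = €27.40 per share

€27.40 per share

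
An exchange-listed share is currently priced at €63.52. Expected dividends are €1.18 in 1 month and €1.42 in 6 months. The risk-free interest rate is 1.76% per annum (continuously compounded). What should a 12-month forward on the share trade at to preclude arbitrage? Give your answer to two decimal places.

PV(dividends) I = 1.18·e^(−0.0176·1/12) + 1.42·e^(−0.0176·6/12)
I = 1.1783 + 1.4076 = 2.5859
F = (S − I)·e^(rT) = (63.52 − 2.5859) · e^(0.0176·12/12)
= 60.9341 · e^0.017600 = 60.9341 × 1.017756 = €62.02

€62.02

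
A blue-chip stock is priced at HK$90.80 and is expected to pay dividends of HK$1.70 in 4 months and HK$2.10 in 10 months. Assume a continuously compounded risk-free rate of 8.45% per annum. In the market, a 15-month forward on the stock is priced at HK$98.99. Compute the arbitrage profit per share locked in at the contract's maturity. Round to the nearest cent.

HK$2.09 per share

PV(dividends) I = 1.70·e^(−0.0845·4/12) + 2.10·e^(−0.0845·10/12) = 3.6100
Fair forward F* = (S − I)·e^(rT) = (90.80 − 3.6100)·e^0.105625 = 87.1900 × 1.111405 = 96.9034
Market HK$98.99 > fair 96.9034: forward overpriced → cash-and-carry (borrow at r, buy the stock and collect the dividends, short the forward).
Profit at T = |F_mkt − F*| = |98.99 − 96.9034| = HK$2.09 per share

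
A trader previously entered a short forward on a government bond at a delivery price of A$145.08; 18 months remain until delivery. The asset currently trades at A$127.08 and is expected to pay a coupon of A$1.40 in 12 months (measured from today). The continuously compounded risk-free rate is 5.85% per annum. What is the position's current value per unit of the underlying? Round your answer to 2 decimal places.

PV(remaining coupons) I = 1.40·e^(−0.0585·12/12) = 1.3204
Current forward F = (S − I)·e^(rT) = (127.08 − 1.3204)·e^(0.0585·18/12) = 125.7596 × 1.091715 = 137.2936
Value (long) = (F − K)·e^(−rT) = (137.2936 − 145.08) × 0.915990 = -7.1323
Short position value = −(long value) = A$7.13

A$7.13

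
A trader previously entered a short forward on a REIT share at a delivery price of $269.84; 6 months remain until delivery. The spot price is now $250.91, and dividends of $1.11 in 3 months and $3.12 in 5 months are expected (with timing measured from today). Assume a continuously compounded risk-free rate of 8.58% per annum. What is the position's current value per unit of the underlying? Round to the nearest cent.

PV(remaining dividends) I = 1.11·e^(−0.0858·3/12) + 3.12·e^(−0.0858·5/12) = 4.0969
Current forward F = (S − I)·e^(rT) = (250.91 − 4.0969)·e^(0.0858·6/12) = 246.8131 × 1.043834 = 257.6319
Value (long) = (F − K)·e^(−rT) = (257.6319 − 269.84) × 0.958007 = -11.6954
Short position value = −(long value) = $11.70

$11.70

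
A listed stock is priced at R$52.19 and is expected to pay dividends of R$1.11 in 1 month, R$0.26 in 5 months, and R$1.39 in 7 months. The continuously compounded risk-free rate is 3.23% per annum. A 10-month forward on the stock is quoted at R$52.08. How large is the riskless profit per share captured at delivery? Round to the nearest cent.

PV(dividends) I = 1.11·e^(−0.0323·1/12) + 0.26·e^(−0.0323·5/12) + 1.39·e^(−0.0323·7/12) = 2.7276
Fair forward F* = (S − I)·e^(rT) = (52.19 − 2.7276)·e^0.026917 = 49.4624 × 1.027283 = 50.8119
Market R$52.08 > fair 50.8119: forward overpriced → cash-and-carry (borrow at r, buy the stock and collect the dividends, short the forward).
Profit at T = |F_mkt − F*| = |52.08 − 50.8119| = R$1.27 per share

R$1.27 per share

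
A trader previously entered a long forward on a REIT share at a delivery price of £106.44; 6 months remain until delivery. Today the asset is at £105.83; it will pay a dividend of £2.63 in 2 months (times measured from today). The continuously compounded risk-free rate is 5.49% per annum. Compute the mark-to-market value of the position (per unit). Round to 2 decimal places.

PV(remaining dividends) I = 2.63·e^(−0.0549·2/12) = 2.6060
Current forward F = (S − I)·e^(rT) = (105.83 − 2.6060)·e^(0.0549·6/12) = 103.2240 × 1.027830 = 106.0967
Value (long) = (F − K)·e^(−rT) = (106.0967 − 106.44) × 0.972923 = -0.3340
Value = -£0.33

-£0.33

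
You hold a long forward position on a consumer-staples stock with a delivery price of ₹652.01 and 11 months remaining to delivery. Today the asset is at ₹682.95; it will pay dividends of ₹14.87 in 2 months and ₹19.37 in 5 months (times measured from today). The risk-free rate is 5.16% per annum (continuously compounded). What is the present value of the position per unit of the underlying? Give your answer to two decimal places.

PV(remaining dividends) I = 14.87·e^(−0.0516·2/12) + 19.37·e^(−0.0516·5/12) = 33.7007
Current forward F = (S − I)·e^(rT) = (682.95 − 33.7007)·e^(0.0516·11/12) = 649.2493 × 1.048436 = 680.6963
Value (long) = (F − K)·e^(−rT) = (680.6963 − 652.01) × 0.953801 = 27.3610
Value = ₹27.36

₹27.36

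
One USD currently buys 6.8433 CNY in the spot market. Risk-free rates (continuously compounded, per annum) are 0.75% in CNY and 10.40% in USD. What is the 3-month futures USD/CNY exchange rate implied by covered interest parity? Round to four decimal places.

F = S·e^((r_CNY − r_USD)T) = 6.8433 · e^((0.0075 − 0.1040) × 3/12)
= 6.8433 · e^-0.024125 = 6.8433 × 0.976164
F = 6.6802 CNY per USD

6.6802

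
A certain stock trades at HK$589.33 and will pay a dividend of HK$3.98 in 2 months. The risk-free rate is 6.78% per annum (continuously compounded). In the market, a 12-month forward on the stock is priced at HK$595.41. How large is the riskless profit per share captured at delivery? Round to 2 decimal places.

PV(dividends) I = 3.98·e^(−0.0678·2/12) = 3.9353
Fair forward F* = (S − I)·e^(rT) = (589.33 − 3.9353)·e^0.067800 = 585.3947 × 1.070151 = 626.4607
Market HK$595.41 < fair 626.4607: forward underpriced → reverse cash-and-carry (short the stock, invest proceeds at r, pay the dividends, go long the forward).
Profit at T = |F_mkt − F*| = |595.41 − 626.4607| = HK$31.05 per share

HK$31.05 per share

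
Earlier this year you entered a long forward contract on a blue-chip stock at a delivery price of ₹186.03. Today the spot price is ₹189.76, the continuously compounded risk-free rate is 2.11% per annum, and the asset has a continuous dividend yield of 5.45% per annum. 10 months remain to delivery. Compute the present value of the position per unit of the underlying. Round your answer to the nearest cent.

Current fair forward for the remaining 10 months: F = S·e^((r − q)·T), (r − q) = 0.0211 − 0.0545 = -0.0334
F = 189.76 · e^(-0.0334 × 10/12) = 189.76 × 0.972550 = 184.5511
Value of long forward = (F − K)·e^(−rT) = (184.5511 − 186.03) · e^(−0.0211·10/12)
= -1.4789 × 0.982570 = -1.45

-₹1.45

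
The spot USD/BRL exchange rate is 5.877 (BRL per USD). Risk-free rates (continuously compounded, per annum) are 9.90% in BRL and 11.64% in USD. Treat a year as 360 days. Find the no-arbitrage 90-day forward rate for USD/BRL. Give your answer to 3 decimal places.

5.851

F = S·e^((r_BRL − r_USD)T) = 5.877 · e^((0.0990 − 0.1164) × 90/360)
= 5.877 · e^-0.004350 = 5.877 × 0.995659
F = 5.851 BRL per USD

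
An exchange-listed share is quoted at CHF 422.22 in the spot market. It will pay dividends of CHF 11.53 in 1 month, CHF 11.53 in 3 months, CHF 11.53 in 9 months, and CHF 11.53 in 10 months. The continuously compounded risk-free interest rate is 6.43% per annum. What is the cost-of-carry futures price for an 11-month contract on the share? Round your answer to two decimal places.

PV(dividends) I = 11.53·e^(−0.0643·1/12) + 11.53·e^(−0.0643·3/12) + 11.53·e^(−0.0643·9/12) + 11.53·e^(−0.0643·10/12)
I = 11.4684 + 11.3461 + 10.9872 + 10.9284 = 44.7301
F = (S − I)·e^(rT) = (422.22 − 44.7301) · e^(0.0643·11/12)
= 377.4899 · e^0.058942 = 377.4899 × 1.060714 = CHF 400.41

CHF 400.41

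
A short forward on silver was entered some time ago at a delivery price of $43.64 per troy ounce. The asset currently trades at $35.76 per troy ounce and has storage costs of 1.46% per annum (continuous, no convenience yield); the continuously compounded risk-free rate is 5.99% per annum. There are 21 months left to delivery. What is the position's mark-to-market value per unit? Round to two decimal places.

$2.61 per troy ounce

Current fair forward for the remaining 21 months: F = S·e^((r + u)·T), (r + u) = 0.0599 + 0.0146 = 0.0745
F = 35.76 · e^(0.0745 × 21/12) = 35.76 × 1.139256 = 40.7398
Value of long forward = (F − K)·e^(−rT) = (40.7398 − 43.64) · e^(−0.0599·21/12)
= -2.9002 × 0.900482 = -2.61
Short position value = −(long value) = $2.61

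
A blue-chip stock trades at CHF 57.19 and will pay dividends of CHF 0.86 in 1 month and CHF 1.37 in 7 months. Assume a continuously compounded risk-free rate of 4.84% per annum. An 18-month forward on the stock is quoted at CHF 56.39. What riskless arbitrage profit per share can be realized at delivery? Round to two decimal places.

CHF 2.75 per share

PV(dividends) I = 0.86·e^(−0.0484·1/12) + 1.37·e^(−0.0484·7/12) = 2.1884
Fair forward F* = (S − I)·e^(rT) = (57.19 − 2.1884)·e^0.072600 = 55.0016 × 1.075300 = 59.1432
Market CHF 56.39 < fair 59.1432: forward underpriced → reverse cash-and-carry (short the stock, invest proceeds at r, pay the dividends, go long the forward).
Profit at T = |F_mkt − F*| = |56.39 − 59.1432| = CHF 2.75 per share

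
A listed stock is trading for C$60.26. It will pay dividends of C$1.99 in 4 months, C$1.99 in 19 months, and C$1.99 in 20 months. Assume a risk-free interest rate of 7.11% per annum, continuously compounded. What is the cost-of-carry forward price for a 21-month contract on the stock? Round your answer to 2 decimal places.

C$62.03

PV(dividends) I = 1.99·e^(−0.0711·4/12) + 1.99·e^(−0.0711·19/12) + 1.99·e^(−0.0711·20/12)
I = 1.9434 + 1.7781 + 1.7676 = 5.4891
F = (S − I)·e^(rT) = (60.26 − 5.4891) · e^(0.0711·21/12)
= 54.7709 · e^0.124425 = 54.7709 × 1.132497 = C$62.03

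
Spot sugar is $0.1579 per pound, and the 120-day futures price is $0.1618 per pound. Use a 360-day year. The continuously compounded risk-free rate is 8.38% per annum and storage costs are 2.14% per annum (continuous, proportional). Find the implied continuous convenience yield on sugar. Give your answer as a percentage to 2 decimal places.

F = S·e^((r+u−y)T) ⇒ (r+u−y) = ln(F/S)/T
ln(0.1618/0.1579) = 0.024399; /T ⇒ 0.073197
y = r + u − ln(F/S)/T = 0.0838 + 0.0214 − 0.073197 = 0.032003
y = 3.20%

3.20%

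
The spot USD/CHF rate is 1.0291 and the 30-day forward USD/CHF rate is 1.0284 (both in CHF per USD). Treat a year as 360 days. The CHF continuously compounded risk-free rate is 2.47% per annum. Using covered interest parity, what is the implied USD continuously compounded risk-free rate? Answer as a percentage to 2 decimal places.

F = S·e^((r_CHF − r_USD)T) ⇒ r_USD = r_CHF − ln(F/S)/T
ln(1.0284/1.0291) = -0.000680; /(30/360) = -0.008160
r_USD = 0.0247 + 0.008160 = 0.032860
r_USD = 3.29%

3.29%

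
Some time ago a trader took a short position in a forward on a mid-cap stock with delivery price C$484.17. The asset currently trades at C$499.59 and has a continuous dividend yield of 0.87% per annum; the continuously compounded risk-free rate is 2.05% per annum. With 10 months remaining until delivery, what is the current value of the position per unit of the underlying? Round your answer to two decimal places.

-C$20.01

Current fair forward for the remaining 10 months: F = S·e^((r − q)·T), (r − q) = 0.0205 − 0.0087 = 0.0118
F = 499.59 · e^(0.0118 × 10/12) = 499.59 × 1.009882 = 504.5269
Value of long forward = (F − K)·e^(−rT) = (504.5269 − 484.17) · e^(−0.0205·10/12)
= 20.3569 × 0.983062 = 20.01
Short position value = −(long value) = -C$20.01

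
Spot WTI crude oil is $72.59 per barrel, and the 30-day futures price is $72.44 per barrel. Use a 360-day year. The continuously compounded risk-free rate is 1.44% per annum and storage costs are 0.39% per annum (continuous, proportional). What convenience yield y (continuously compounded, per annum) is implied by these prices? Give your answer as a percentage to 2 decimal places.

F = S·e^((r+u−y)T) ⇒ (r+u−y) = ln(F/S)/T
ln(72.44/72.59) = -0.002069; /T ⇒ -0.024828
y = r + u − ln(F/S)/T = 0.0144 + 0.0039 + 0.024828 = 0.043128
y = 4.31%

4.31%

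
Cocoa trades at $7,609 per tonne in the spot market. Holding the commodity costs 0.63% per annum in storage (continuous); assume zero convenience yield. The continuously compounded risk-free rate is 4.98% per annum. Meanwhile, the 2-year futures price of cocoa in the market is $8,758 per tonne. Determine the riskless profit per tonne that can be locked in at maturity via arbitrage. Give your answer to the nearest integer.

Fair futures: F* = S·e^(carry·T), with carry = (r + u) = 0.0498 + 0.0063 = 0.0561
F* = 7609 · e^(0.0561 × 2) = 7609 · e^0.112200 = 7609 × 1.118737 = $8512.4698
Market $8758 > fair $8512.4698: forward overpriced → cash-and-carry (buy spot, short the forward).
At maturity, profit = |F_mkt − F*| = |8758 − 8512.4698| = $246 per tonne

$246 per tonne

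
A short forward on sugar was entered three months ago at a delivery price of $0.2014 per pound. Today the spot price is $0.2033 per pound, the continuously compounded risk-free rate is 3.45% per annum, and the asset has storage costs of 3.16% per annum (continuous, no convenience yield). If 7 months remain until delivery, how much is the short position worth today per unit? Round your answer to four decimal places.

Current fair forward for the remaining 7 months: F = S·e^((r + u)·T), (r + u) = 0.0345 + 0.0316 = 0.0661
F = 0.2033 · e^(0.0661 × 7/12) = 0.2033 × 1.039311 = 0.2113
Value of long forward = (F − K)·e^(−rT) = (0.2113 − 0.2014) · e^(−0.0345·7/12)
= 0.0099 × 0.980076 = 0.0097
Short position value = −(long value) = -$0.0097

-$0.0097 per pound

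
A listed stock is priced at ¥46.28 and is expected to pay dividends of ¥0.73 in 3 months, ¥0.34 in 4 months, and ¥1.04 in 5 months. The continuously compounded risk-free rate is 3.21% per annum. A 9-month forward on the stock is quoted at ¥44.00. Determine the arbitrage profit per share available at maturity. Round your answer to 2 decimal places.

¥1.27 per share

PV(dividends) I = 0.73·e^(−0.0321·3/12) + 0.34·e^(−0.0321·4/12) + 1.04·e^(−0.0321·5/12) = 2.0867
Fair forward F* = (S − I)·e^(rT) = (46.28 − 2.0867)·e^0.024075 = 44.1933 × 1.024367 = 45.2702
Market ¥44.00 < fair 45.2702: forward underpriced → reverse cash-and-carry (short the stock, invest proceeds at r, pay the dividends, go long the forward).
Profit at T = |F_mkt − F*| = |44.00 − 45.2702| = ¥1.27 per share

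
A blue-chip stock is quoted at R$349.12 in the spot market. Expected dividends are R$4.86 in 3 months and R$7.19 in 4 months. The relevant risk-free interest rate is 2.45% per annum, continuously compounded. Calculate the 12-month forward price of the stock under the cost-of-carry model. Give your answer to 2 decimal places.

R$345.52

PV(dividends) I = 4.86·e^(−0.0245·3/12) + 7.19·e^(−0.0245·4/12)
I = 4.8303 + 7.1315 = 11.9618
F = (S − I)·e^(rT) = (349.12 − 11.9618) · e^(0.0245·12/12)
= 337.1582 · e^0.024500 = 337.1582 × 1.024803 = R$345.52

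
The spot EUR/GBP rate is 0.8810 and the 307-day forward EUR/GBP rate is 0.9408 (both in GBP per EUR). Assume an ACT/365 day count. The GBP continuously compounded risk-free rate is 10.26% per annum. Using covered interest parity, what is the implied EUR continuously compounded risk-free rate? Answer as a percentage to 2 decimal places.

2.45%

F = S·e^((r_GBP − r_EUR)T) ⇒ r_EUR = r_GBP − ln(F/S)/T
ln(0.9408/0.8810) = 0.065673; /(307/365) = 0.078080
r_EUR = 0.1026 − 0.078080 = 0.024520
r_EUR = 2.45%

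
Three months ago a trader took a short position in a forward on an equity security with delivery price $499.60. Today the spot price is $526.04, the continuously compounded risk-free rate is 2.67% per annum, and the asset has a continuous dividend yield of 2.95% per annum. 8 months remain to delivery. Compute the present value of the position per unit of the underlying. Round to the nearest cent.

-$25.01

Current fair forward for the remaining 8 months: F = S·e^((r − q)·T), (r − q) = 0.0267 − 0.0295 = -0.0028
F = 526.04 · e^(-0.0028 × 8/12) = 526.04 × 0.998135 = 525.0589
Value of long forward = (F − K)·e^(−rT) = (525.0589 − 499.60) · e^(−0.0267·8/12)
= 25.4589 × 0.982357 = 25.01
Short position value = −(long value) = -$25.01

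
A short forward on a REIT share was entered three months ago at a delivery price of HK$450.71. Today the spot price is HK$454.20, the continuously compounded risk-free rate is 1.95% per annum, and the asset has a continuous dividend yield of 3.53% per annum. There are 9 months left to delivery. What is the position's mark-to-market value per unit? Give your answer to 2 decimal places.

HK$1.83

Current fair forward for the remaining 9 months: F = S·e^((r − q)·T), (r − q) = 0.0195 − 0.0353 = -0.0158
F = 454.20 · e^(-0.0158 × 9/12) = 454.20 × 0.988220 = 448.8495
Value of long forward = (F − K)·e^(−rT) = (448.8495 − 450.71) · e^(−0.0195·9/12)
= -1.8605 × 0.985481 = -1.83
Short position value = −(long value) = HK$1.83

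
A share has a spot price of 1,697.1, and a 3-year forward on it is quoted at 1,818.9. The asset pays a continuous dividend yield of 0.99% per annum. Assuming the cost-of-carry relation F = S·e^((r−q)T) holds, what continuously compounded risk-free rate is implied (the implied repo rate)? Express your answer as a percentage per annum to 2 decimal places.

3.30%

From F = S·e^((r−q)T): (r − q) = ln(F/S)/T
ln(1818.9/1697.1) = ln(1.071769) = 0.069311
(r − q) = 0.069311 / (3) = 0.023104
r = ln(F/S)/T + q = 0.023104 + 0.0099 = 0.033004
r = 3.30%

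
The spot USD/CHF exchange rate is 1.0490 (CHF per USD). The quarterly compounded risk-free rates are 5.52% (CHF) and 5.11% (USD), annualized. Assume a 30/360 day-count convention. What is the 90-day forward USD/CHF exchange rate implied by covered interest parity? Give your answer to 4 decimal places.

1.0501

By covered interest parity, F = S · (1+r_CHF/4)^(4T) / (1+r_USD/4)^(4T)
= 1.0490 × 1.013800 / 1.012775 = 1.0490 × 1.001012
F = 1.0501 CHF per USD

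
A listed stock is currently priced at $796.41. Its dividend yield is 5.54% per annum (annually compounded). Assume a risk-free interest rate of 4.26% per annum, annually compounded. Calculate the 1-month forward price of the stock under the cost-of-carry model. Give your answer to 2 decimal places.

F = S · (1+r)^T / (1+q)^T
= 796.41 × 1.003483 / 1.004503 = 796.41 × 0.998985
F = $795.60

$795.60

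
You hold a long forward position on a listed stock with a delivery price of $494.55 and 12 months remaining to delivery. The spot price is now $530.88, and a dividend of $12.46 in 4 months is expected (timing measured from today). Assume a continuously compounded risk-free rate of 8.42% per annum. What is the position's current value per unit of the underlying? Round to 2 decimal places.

$64.15

PV(remaining dividends) I = 12.46·e^(−0.0842·4/12) = 12.1152
Current forward F = (S − I)·e^(rT) = (530.88 − 12.1152)·e^(0.0842·12/12) = 518.7648 × 1.087846 = 564.3362
Value (long) = (F − K)·e^(−rT) = (564.3362 − 494.55) × 0.919247 = 64.1508
Value = $64.15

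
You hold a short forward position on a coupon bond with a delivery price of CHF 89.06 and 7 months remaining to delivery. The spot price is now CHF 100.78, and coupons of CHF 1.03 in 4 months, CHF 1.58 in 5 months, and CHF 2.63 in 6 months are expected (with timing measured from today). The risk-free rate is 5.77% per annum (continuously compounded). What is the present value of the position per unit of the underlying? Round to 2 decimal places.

-CHF 9.56

PV(remaining coupons) I = 1.03·e^(−0.0577·4/12) + 1.58·e^(−0.0577·5/12) + 2.63·e^(−0.0577·6/12) = 5.1081
Current forward F = (S − I)·e^(rT) = (100.78 − 5.1081)·e^(0.0577·7/12) = 95.6719 × 1.034231 = 98.9468
Value (long) = (F − K)·e^(−rT) = (98.9468 − 89.06) × 0.966902 = 9.5596
Short position value = −(long value) = -CHF 9.56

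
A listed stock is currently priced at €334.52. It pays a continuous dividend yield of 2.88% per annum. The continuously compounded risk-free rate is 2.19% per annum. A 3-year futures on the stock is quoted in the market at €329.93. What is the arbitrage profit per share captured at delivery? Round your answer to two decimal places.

€2.26 per share

Fair futures: F* = S·e^(carry·T), with carry = (r − q) = 0.0219 − 0.0288 = -0.0069
F* = 334.52 · e^(-0.0069 × 3) = 334.52 · e^-0.020700 = 334.52 × 0.979513 = €327.6667
Market €329.93 > fair €327.6667: forward overpriced → cash-and-carry (buy spot, short the forward).
At maturity, profit = |F_mkt − F*| = |329.93 − 327.6667| = €2.26 per share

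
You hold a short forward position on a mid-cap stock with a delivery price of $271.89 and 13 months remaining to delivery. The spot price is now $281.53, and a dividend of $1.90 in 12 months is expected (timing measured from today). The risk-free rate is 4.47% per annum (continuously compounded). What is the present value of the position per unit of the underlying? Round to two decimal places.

PV(remaining dividends) I = 1.90·e^(−0.0447·12/12) = 1.8169
Current forward F = (S − I)·e^(rT) = (281.53 − 1.8169)·e^(0.0447·13/12) = 279.7131 × 1.049617 = 293.5916
Value (long) = (F − K)·e^(−rT) = (293.5916 − 271.89) × 0.952729 = 20.6757
Short position value = −(long value) = -$20.68

-$20.68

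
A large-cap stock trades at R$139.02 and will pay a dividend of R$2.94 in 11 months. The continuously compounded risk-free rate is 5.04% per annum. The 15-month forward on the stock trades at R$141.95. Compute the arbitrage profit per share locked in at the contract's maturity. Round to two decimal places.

PV(dividends) I = 2.94·e^(−0.0504·11/12) = 2.8073
Fair forward F* = (S − I)·e^(rT) = (139.02 − 2.8073)·e^0.063000 = 136.2127 × 1.065027 = 145.0702
Market R$141.95 < fair 145.0702: forward underpriced → reverse cash-and-carry (short the stock, invest proceeds at r, pay the dividends, go long the forward).
Profit at T = |F_mkt − F*| = |141.95 − 145.0702| = R$3.12 per share

R$3.12 per share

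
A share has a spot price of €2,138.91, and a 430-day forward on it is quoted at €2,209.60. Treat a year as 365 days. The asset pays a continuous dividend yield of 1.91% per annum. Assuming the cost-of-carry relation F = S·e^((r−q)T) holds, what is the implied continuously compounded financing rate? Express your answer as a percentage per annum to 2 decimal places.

4.67%

From F = S·e^((r−q)T): (r − q) = ln(F/S)/T
ln(2209.60/2138.91) = ln(1.033050) = 0.032516
(r − q) = 0.032516 / (430/365) = 0.027601
r = ln(F/S)/T + q = 0.027601 + 0.0191 = 0.046701
r = 4.67%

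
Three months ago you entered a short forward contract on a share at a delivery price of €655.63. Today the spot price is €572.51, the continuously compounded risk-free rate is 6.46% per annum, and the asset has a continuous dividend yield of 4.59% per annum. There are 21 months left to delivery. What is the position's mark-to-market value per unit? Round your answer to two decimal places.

Current fair forward for the remaining 21 months: F = S·e^((r − q)·T), (r − q) = 0.0646 − 0.0459 = 0.0187
F = 572.51 · e^(0.0187 × 21/12) = 572.51 × 1.033266 = 591.5551
Value of long forward = (F − K)·e^(−rT) = (591.5551 − 655.63) · e^(−0.0646·21/12)
= -64.0749 × 0.893106 = -57.23
Short position value = −(long value) = €57.23

€57.23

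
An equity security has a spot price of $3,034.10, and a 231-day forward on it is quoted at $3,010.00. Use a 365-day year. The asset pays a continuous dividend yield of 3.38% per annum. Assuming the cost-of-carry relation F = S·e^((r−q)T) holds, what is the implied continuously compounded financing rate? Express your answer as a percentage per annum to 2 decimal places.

From F = S·e^((r−q)T): (r − q) = ln(F/S)/T
ln(3010.00/3034.10) = ln(0.992057) = -0.007975
(r − q) = -0.007975 / (231/365) = -0.012601
r = ln(F/S)/T + q = -0.012601 + 0.0338 = 0.021199
r = 2.12%

2.12%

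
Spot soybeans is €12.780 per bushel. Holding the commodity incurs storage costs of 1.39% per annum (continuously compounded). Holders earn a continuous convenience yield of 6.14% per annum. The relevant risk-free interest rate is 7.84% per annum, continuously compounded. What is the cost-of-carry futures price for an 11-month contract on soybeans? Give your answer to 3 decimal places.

€13.147 per bushel

Net carry = r + u − y = 0.0784 + 0.0139 − 0.0614 = 0.0309
F = S·e^((r+u−y)T) = 12.780 · e^(0.0309 × 11/12) = 12.780 · e^0.028325
= 12.780 × 1.028730 = €13.147 per bushel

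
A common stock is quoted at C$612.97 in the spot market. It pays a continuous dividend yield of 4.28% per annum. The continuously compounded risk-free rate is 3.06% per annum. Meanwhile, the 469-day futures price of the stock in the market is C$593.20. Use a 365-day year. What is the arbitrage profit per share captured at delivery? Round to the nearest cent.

C$10.24 per share

Fair futures: F* = S·e^(carry·T), with carry = (r − q) = 0.0306 − 0.0428 = -0.0122
F* = 612.97 · e^(-0.0122 × 469/365) = 612.97 · e^-0.015676 = 612.97 × 0.984446 = C$603.4359
Market C$593.20 < fair C$603.4359: forward underpriced → reverse cash-and-carry (short spot, go long the forward).
At maturity, profit = |F_mkt − F*| = |593.20 − 603.4359| = C$10.24 per share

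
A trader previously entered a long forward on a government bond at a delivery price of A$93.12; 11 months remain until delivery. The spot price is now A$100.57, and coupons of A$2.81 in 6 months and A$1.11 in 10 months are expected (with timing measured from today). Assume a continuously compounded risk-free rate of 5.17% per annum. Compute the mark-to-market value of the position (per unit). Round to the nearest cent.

PV(remaining coupons) I = 2.81·e^(−0.0517·6/12) + 1.11·e^(−0.0517·10/12) = 3.8015
Current forward F = (S − I)·e^(rT) = (100.57 − 3.8015)·e^(0.0517·11/12) = 96.7685 × 1.048533 = 101.4650
Value (long) = (F − K)·e^(−rT) = (101.4650 − 93.12) × 0.953714 = 7.9587
Value = A$7.96

A$7.96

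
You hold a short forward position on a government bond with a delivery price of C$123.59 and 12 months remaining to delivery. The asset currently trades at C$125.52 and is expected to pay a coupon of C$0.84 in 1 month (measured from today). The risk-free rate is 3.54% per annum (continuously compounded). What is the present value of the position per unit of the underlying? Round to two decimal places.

-C$5.39

PV(remaining coupons) I = 0.84·e^(−0.0354·1/12) = 0.8375
Current forward F = (S − I)·e^(rT) = (125.52 − 0.8375)·e^(0.0354·12/12) = 124.6825 × 1.036034 = 129.1753
Value (long) = (F − K)·e^(−rT) = (129.1753 − 123.59) × 0.965219 = 5.3910
Short position value = −(long value) = -C$5.39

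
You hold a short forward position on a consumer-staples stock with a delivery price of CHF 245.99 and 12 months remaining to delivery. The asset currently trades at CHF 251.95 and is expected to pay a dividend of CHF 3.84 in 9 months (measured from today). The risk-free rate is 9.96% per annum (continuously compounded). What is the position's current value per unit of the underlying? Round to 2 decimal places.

PV(remaining dividends) I = 3.84·e^(−0.0996·9/12) = 3.5636
Current forward F = (S − I)·e^(rT) = (251.95 − 3.5636)·e^(0.0996·12/12) = 248.3864 × 1.104729 = 274.3997
Value (long) = (F − K)·e^(−rT) = (274.3997 − 245.99) × 0.905199 = 25.7164
Short position value = −(long value) = -CHF 25.72

-CHF 25.72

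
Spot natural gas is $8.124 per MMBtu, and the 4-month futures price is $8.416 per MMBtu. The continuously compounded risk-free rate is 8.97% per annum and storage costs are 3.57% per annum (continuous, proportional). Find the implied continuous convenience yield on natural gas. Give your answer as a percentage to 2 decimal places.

1.95%

F = S·e^((r+u−y)T) ⇒ (r+u−y) = ln(F/S)/T
ln(8.416/8.124) = 0.035312; /T ⇒ 0.105936
y = r + u − ln(F/S)/T = 0.0897 + 0.0357 − 0.105936 = 0.019464
y = 1.95%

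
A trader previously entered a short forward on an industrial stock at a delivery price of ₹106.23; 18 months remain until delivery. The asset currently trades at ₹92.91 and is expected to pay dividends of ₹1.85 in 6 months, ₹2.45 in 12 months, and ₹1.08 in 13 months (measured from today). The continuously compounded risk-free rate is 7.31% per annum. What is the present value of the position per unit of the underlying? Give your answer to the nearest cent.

₹7.35

PV(remaining dividends) I = 1.85·e^(−0.0731·6/12) + 2.45·e^(−0.0731·12/12) + 1.08·e^(−0.0731·13/12) = 5.0587
Current forward F = (S − I)·e^(rT) = (92.91 − 5.0587)·e^(0.0731·18/12) = 87.8513 × 1.115887 = 98.0321
Value (long) = (F − K)·e^(−rT) = (98.0321 − 106.23) × 0.896148 = -7.3465
Short position value = −(long value) = ₹7.35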